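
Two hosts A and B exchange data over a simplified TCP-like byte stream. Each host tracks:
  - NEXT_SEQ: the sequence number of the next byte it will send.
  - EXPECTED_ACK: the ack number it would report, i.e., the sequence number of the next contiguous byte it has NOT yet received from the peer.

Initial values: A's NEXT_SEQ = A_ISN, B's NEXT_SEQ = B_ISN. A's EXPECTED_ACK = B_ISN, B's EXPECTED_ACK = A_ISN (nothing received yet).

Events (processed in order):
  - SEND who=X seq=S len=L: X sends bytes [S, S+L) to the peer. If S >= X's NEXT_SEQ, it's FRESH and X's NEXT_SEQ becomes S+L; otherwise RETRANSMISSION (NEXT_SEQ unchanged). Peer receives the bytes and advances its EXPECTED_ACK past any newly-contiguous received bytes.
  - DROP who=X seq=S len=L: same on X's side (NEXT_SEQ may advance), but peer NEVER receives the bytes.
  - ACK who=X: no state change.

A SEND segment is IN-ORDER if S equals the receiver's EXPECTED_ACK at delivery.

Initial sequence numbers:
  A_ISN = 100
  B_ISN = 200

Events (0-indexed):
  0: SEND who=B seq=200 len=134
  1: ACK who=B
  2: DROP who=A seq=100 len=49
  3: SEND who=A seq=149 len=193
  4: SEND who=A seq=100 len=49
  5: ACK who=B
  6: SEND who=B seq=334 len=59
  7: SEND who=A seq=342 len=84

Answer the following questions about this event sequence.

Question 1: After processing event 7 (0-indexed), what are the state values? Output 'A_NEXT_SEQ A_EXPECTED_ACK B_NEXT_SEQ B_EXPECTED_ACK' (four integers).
After event 0: A_seq=100 A_ack=334 B_seq=334 B_ack=100
After event 1: A_seq=100 A_ack=334 B_seq=334 B_ack=100
After event 2: A_seq=149 A_ack=334 B_seq=334 B_ack=100
After event 3: A_seq=342 A_ack=334 B_seq=334 B_ack=100
After event 4: A_seq=342 A_ack=334 B_seq=334 B_ack=342
After event 5: A_seq=342 A_ack=334 B_seq=334 B_ack=342
After event 6: A_seq=342 A_ack=393 B_seq=393 B_ack=342
After event 7: A_seq=426 A_ack=393 B_seq=393 B_ack=426

426 393 393 426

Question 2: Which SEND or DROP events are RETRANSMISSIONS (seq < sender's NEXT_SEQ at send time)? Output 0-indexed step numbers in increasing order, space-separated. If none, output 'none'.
Step 0: SEND seq=200 -> fresh
Step 2: DROP seq=100 -> fresh
Step 3: SEND seq=149 -> fresh
Step 4: SEND seq=100 -> retransmit
Step 6: SEND seq=334 -> fresh
Step 7: SEND seq=342 -> fresh

Answer: 4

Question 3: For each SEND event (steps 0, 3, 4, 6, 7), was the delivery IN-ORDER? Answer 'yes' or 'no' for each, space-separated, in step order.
Step 0: SEND seq=200 -> in-order
Step 3: SEND seq=149 -> out-of-order
Step 4: SEND seq=100 -> in-order
Step 6: SEND seq=334 -> in-order
Step 7: SEND seq=342 -> in-order

Answer: yes no yes yes yes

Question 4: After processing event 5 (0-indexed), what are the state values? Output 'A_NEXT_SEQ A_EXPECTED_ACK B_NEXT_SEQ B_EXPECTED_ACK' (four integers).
After event 0: A_seq=100 A_ack=334 B_seq=334 B_ack=100
After event 1: A_seq=100 A_ack=334 B_seq=334 B_ack=100
After event 2: A_seq=149 A_ack=334 B_seq=334 B_ack=100
After event 3: A_seq=342 A_ack=334 B_seq=334 B_ack=100
After event 4: A_seq=342 A_ack=334 B_seq=334 B_ack=342
After event 5: A_seq=342 A_ack=334 B_seq=334 B_ack=342

342 334 334 342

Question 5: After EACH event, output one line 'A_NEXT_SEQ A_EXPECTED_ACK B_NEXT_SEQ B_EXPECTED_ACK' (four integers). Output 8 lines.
100 334 334 100
100 334 334 100
149 334 334 100
342 334 334 100
342 334 334 342
342 334 334 342
342 393 393 342
426 393 393 426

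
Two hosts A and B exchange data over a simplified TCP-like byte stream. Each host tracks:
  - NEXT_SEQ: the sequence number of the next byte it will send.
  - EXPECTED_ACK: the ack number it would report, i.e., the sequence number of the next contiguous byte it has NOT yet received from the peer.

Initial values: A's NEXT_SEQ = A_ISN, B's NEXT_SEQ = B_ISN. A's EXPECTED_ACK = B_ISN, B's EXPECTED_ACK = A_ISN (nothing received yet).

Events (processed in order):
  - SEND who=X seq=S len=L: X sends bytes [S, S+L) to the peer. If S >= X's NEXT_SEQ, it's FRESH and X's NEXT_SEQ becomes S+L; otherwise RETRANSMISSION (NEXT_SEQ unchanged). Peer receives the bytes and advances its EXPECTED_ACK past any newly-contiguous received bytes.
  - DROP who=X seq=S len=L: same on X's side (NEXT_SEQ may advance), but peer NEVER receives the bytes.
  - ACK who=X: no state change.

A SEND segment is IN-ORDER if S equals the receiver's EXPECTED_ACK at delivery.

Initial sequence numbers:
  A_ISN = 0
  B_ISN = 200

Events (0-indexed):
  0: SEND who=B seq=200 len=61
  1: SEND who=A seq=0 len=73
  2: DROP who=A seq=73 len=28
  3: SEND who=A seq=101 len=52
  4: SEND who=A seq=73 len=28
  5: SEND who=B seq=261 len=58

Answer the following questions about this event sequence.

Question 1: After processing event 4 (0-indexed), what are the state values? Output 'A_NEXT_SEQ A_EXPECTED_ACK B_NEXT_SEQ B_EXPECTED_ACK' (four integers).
After event 0: A_seq=0 A_ack=261 B_seq=261 B_ack=0
After event 1: A_seq=73 A_ack=261 B_seq=261 B_ack=73
After event 2: A_seq=101 A_ack=261 B_seq=261 B_ack=73
After event 3: A_seq=153 A_ack=261 B_seq=261 B_ack=73
After event 4: A_seq=153 A_ack=261 B_seq=261 B_ack=153

153 261 261 153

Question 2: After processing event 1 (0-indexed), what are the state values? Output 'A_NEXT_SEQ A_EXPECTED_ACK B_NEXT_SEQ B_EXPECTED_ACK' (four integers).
After event 0: A_seq=0 A_ack=261 B_seq=261 B_ack=0
After event 1: A_seq=73 A_ack=261 B_seq=261 B_ack=73

73 261 261 73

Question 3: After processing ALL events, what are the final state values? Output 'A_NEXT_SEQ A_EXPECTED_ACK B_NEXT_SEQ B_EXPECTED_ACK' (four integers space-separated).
After event 0: A_seq=0 A_ack=261 B_seq=261 B_ack=0
After event 1: A_seq=73 A_ack=261 B_seq=261 B_ack=73
After event 2: A_seq=101 A_ack=261 B_seq=261 B_ack=73
After event 3: A_seq=153 A_ack=261 B_seq=261 B_ack=73
After event 4: A_seq=153 A_ack=261 B_seq=261 B_ack=153
After event 5: A_seq=153 A_ack=319 B_seq=319 B_ack=153

Answer: 153 319 319 153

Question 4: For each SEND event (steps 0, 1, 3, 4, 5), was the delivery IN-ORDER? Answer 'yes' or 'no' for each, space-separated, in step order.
Answer: yes yes no yes yes

Derivation:
Step 0: SEND seq=200 -> in-order
Step 1: SEND seq=0 -> in-order
Step 3: SEND seq=101 -> out-of-order
Step 4: SEND seq=73 -> in-order
Step 5: SEND seq=261 -> in-order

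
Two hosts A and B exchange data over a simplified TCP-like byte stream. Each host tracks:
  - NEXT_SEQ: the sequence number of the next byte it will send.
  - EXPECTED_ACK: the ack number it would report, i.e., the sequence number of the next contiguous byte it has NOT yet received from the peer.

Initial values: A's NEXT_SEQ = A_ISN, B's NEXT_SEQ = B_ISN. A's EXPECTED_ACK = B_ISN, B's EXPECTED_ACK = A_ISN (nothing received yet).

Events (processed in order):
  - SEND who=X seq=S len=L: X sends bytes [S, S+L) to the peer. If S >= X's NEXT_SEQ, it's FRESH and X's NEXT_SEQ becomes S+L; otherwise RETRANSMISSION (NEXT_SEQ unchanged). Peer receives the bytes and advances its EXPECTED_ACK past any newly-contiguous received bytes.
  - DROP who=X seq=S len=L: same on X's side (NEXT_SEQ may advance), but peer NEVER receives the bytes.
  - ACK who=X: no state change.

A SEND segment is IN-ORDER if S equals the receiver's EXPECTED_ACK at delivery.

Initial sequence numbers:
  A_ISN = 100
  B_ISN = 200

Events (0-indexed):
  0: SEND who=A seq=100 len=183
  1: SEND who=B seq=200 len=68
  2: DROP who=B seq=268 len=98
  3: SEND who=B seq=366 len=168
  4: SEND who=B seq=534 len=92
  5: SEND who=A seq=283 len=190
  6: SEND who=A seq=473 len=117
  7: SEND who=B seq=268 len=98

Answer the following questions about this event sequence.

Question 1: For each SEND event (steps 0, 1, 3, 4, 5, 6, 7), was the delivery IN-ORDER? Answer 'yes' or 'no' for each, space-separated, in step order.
Answer: yes yes no no yes yes yes

Derivation:
Step 0: SEND seq=100 -> in-order
Step 1: SEND seq=200 -> in-order
Step 3: SEND seq=366 -> out-of-order
Step 4: SEND seq=534 -> out-of-order
Step 5: SEND seq=283 -> in-order
Step 6: SEND seq=473 -> in-order
Step 7: SEND seq=268 -> in-order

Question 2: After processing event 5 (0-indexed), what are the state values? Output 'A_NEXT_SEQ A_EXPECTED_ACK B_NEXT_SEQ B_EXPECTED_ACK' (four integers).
After event 0: A_seq=283 A_ack=200 B_seq=200 B_ack=283
After event 1: A_seq=283 A_ack=268 B_seq=268 B_ack=283
After event 2: A_seq=283 A_ack=268 B_seq=366 B_ack=283
After event 3: A_seq=283 A_ack=268 B_seq=534 B_ack=283
After event 4: A_seq=283 A_ack=268 B_seq=626 B_ack=283
After event 5: A_seq=473 A_ack=268 B_seq=626 B_ack=473

473 268 626 473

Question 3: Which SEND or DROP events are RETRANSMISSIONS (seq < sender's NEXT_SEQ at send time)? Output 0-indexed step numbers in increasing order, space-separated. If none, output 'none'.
Step 0: SEND seq=100 -> fresh
Step 1: SEND seq=200 -> fresh
Step 2: DROP seq=268 -> fresh
Step 3: SEND seq=366 -> fresh
Step 4: SEND seq=534 -> fresh
Step 5: SEND seq=283 -> fresh
Step 6: SEND seq=473 -> fresh
Step 7: SEND seq=268 -> retransmit

Answer: 7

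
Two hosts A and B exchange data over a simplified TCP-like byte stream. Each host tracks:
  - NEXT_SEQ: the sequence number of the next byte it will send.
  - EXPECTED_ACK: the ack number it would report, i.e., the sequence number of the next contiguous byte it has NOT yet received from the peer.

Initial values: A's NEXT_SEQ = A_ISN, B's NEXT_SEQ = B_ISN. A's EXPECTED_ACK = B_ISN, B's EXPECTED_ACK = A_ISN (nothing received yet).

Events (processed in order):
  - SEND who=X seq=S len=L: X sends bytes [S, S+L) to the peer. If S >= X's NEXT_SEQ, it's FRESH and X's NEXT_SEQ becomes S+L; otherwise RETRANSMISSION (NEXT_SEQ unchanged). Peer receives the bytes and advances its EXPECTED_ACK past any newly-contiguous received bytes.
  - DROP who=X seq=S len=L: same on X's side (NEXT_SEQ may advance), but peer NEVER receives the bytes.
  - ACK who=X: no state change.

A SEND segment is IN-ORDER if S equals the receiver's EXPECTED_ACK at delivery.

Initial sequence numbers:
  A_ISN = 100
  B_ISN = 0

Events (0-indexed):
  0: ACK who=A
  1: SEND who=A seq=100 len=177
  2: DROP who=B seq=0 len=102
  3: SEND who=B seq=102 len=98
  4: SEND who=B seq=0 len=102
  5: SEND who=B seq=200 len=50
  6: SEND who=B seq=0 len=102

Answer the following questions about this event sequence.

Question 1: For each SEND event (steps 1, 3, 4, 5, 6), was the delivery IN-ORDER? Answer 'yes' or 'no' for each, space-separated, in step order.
Step 1: SEND seq=100 -> in-order
Step 3: SEND seq=102 -> out-of-order
Step 4: SEND seq=0 -> in-order
Step 5: SEND seq=200 -> in-order
Step 6: SEND seq=0 -> out-of-order

Answer: yes no yes yes no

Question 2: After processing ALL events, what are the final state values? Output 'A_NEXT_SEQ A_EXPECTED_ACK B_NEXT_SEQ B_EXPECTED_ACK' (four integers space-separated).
Answer: 277 250 250 277

Derivation:
After event 0: A_seq=100 A_ack=0 B_seq=0 B_ack=100
After event 1: A_seq=277 A_ack=0 B_seq=0 B_ack=277
After event 2: A_seq=277 A_ack=0 B_seq=102 B_ack=277
After event 3: A_seq=277 A_ack=0 B_seq=200 B_ack=277
After event 4: A_seq=277 A_ack=200 B_seq=200 B_ack=277
After event 5: A_seq=277 A_ack=250 B_seq=250 B_ack=277
After event 6: A_seq=277 A_ack=250 B_seq=250 B_ack=277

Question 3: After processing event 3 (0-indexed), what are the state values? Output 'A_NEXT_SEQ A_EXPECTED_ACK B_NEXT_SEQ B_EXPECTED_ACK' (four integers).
After event 0: A_seq=100 A_ack=0 B_seq=0 B_ack=100
After event 1: A_seq=277 A_ack=0 B_seq=0 B_ack=277
After event 2: A_seq=277 A_ack=0 B_seq=102 B_ack=277
After event 3: A_seq=277 A_ack=0 B_seq=200 B_ack=277

277 0 200 277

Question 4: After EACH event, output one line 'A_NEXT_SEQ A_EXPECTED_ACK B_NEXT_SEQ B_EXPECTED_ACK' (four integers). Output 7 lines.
100 0 0 100
277 0 0 277
277 0 102 277
277 0 200 277
277 200 200 277
277 250 250 277
277 250 250 277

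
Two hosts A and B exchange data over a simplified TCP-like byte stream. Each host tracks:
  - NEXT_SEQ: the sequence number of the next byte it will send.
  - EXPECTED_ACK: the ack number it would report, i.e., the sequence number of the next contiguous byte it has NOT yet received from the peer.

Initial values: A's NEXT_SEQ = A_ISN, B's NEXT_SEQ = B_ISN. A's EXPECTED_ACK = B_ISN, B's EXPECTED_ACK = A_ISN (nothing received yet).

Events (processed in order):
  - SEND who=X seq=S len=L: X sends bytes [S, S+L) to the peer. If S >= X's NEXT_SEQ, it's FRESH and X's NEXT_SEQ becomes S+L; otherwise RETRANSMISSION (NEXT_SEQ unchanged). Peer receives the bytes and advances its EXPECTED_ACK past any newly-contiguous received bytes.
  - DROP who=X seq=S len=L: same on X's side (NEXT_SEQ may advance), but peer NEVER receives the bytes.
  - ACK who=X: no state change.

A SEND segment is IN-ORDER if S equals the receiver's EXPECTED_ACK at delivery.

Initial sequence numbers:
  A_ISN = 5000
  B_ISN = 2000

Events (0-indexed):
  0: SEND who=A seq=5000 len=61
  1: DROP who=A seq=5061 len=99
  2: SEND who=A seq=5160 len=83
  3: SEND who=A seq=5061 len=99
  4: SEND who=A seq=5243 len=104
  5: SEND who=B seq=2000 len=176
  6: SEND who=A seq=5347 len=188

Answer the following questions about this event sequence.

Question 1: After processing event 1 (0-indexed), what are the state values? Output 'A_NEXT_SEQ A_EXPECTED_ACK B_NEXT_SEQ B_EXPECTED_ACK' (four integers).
After event 0: A_seq=5061 A_ack=2000 B_seq=2000 B_ack=5061
After event 1: A_seq=5160 A_ack=2000 B_seq=2000 B_ack=5061

5160 2000 2000 5061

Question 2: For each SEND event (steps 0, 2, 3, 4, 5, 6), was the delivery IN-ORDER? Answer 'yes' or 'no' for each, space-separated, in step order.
Step 0: SEND seq=5000 -> in-order
Step 2: SEND seq=5160 -> out-of-order
Step 3: SEND seq=5061 -> in-order
Step 4: SEND seq=5243 -> in-order
Step 5: SEND seq=2000 -> in-order
Step 6: SEND seq=5347 -> in-order

Answer: yes no yes yes yes yes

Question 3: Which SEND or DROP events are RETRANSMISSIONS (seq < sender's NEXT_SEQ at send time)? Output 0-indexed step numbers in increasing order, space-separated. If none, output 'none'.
Step 0: SEND seq=5000 -> fresh
Step 1: DROP seq=5061 -> fresh
Step 2: SEND seq=5160 -> fresh
Step 3: SEND seq=5061 -> retransmit
Step 4: SEND seq=5243 -> fresh
Step 5: SEND seq=2000 -> fresh
Step 6: SEND seq=5347 -> fresh

Answer: 3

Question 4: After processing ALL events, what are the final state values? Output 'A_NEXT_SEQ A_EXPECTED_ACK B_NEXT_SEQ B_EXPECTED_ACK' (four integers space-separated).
Answer: 5535 2176 2176 5535

Derivation:
After event 0: A_seq=5061 A_ack=2000 B_seq=2000 B_ack=5061
After event 1: A_seq=5160 A_ack=2000 B_seq=2000 B_ack=5061
After event 2: A_seq=5243 A_ack=2000 B_seq=2000 B_ack=5061
After event 3: A_seq=5243 A_ack=2000 B_seq=2000 B_ack=5243
After event 4: A_seq=5347 A_ack=2000 B_seq=2000 B_ack=5347
After event 5: A_seq=5347 A_ack=2176 B_seq=2176 B_ack=5347
After event 6: A_seq=5535 A_ack=2176 B_seq=2176 B_ack=5535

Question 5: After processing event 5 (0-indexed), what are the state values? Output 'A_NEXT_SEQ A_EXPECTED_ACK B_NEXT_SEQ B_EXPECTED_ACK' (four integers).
After event 0: A_seq=5061 A_ack=2000 B_seq=2000 B_ack=5061
After event 1: A_seq=5160 A_ack=2000 B_seq=2000 B_ack=5061
After event 2: A_seq=5243 A_ack=2000 B_seq=2000 B_ack=5061
After event 3: A_seq=5243 A_ack=2000 B_seq=2000 B_ack=5243
After event 4: A_seq=5347 A_ack=2000 B_seq=2000 B_ack=5347
After event 5: A_seq=5347 A_ack=2176 B_seq=2176 B_ack=5347

5347 2176 2176 5347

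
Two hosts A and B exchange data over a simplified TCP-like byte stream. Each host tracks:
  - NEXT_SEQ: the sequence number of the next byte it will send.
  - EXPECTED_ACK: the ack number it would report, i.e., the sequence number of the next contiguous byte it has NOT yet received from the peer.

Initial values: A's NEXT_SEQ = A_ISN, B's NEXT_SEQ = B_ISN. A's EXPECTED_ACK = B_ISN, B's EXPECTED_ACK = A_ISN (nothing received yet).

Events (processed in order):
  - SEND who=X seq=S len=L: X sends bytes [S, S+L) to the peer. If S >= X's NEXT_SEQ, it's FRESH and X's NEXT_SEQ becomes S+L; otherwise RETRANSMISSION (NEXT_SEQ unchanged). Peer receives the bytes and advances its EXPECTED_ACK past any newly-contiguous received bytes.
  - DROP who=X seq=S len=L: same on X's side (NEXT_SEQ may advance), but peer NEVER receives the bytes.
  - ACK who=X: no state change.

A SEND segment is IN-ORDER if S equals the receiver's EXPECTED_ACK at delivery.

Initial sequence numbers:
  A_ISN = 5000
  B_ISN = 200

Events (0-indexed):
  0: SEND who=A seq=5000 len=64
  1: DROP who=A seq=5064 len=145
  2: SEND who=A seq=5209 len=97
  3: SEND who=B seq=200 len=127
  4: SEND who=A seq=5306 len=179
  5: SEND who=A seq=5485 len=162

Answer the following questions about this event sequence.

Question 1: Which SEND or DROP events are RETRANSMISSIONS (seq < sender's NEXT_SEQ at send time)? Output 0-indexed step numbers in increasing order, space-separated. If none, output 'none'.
Step 0: SEND seq=5000 -> fresh
Step 1: DROP seq=5064 -> fresh
Step 2: SEND seq=5209 -> fresh
Step 3: SEND seq=200 -> fresh
Step 4: SEND seq=5306 -> fresh
Step 5: SEND seq=5485 -> fresh

Answer: none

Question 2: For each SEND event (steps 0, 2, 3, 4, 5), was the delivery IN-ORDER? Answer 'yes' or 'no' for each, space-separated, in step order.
Step 0: SEND seq=5000 -> in-order
Step 2: SEND seq=5209 -> out-of-order
Step 3: SEND seq=200 -> in-order
Step 4: SEND seq=5306 -> out-of-order
Step 5: SEND seq=5485 -> out-of-order

Answer: yes no yes no no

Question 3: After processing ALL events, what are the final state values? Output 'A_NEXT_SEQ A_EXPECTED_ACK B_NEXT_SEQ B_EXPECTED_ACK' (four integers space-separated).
After event 0: A_seq=5064 A_ack=200 B_seq=200 B_ack=5064
After event 1: A_seq=5209 A_ack=200 B_seq=200 B_ack=5064
After event 2: A_seq=5306 A_ack=200 B_seq=200 B_ack=5064
After event 3: A_seq=5306 A_ack=327 B_seq=327 B_ack=5064
After event 4: A_seq=5485 A_ack=327 B_seq=327 B_ack=5064
After event 5: A_seq=5647 A_ack=327 B_seq=327 B_ack=5064

Answer: 5647 327 327 5064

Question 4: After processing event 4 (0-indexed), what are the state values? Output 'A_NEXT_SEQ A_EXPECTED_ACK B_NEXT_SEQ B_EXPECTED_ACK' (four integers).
After event 0: A_seq=5064 A_ack=200 B_seq=200 B_ack=5064
After event 1: A_seq=5209 A_ack=200 B_seq=200 B_ack=5064
After event 2: A_seq=5306 A_ack=200 B_seq=200 B_ack=5064
After event 3: A_seq=5306 A_ack=327 B_seq=327 B_ack=5064
After event 4: A_seq=5485 A_ack=327 B_seq=327 B_ack=5064

5485 327 327 5064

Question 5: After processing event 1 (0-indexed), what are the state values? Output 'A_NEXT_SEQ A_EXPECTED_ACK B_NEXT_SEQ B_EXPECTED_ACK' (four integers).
After event 0: A_seq=5064 A_ack=200 B_seq=200 B_ack=5064
After event 1: A_seq=5209 A_ack=200 B_seq=200 B_ack=5064

5209 200 200 5064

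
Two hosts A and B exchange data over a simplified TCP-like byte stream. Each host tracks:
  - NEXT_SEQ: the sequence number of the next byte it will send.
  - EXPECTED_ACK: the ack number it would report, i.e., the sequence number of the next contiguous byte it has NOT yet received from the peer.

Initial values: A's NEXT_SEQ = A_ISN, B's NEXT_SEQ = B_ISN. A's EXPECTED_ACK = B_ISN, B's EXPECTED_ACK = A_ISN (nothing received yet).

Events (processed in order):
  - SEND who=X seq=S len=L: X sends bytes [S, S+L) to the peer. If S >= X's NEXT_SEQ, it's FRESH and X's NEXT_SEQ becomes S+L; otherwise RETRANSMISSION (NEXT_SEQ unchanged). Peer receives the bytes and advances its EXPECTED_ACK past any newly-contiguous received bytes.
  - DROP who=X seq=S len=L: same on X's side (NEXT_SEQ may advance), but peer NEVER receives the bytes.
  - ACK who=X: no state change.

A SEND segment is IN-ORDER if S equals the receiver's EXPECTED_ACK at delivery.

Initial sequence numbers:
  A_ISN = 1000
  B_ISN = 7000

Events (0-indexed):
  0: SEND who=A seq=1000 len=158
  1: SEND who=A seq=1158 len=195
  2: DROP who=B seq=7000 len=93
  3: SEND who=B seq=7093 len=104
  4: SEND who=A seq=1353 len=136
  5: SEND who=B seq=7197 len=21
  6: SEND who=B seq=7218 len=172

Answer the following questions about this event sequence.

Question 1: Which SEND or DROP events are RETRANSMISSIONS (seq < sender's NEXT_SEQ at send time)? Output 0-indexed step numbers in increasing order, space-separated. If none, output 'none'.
Answer: none

Derivation:
Step 0: SEND seq=1000 -> fresh
Step 1: SEND seq=1158 -> fresh
Step 2: DROP seq=7000 -> fresh
Step 3: SEND seq=7093 -> fresh
Step 4: SEND seq=1353 -> fresh
Step 5: SEND seq=7197 -> fresh
Step 6: SEND seq=7218 -> fresh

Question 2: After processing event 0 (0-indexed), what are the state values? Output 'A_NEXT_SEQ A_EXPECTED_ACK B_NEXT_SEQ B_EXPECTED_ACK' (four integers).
After event 0: A_seq=1158 A_ack=7000 B_seq=7000 B_ack=1158

1158 7000 7000 1158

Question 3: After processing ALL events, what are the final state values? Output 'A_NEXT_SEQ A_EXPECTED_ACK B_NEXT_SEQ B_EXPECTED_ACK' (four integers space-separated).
Answer: 1489 7000 7390 1489

Derivation:
After event 0: A_seq=1158 A_ack=7000 B_seq=7000 B_ack=1158
After event 1: A_seq=1353 A_ack=7000 B_seq=7000 B_ack=1353
After event 2: A_seq=1353 A_ack=7000 B_seq=7093 B_ack=1353
After event 3: A_seq=1353 A_ack=7000 B_seq=7197 B_ack=1353
After event 4: A_seq=1489 A_ack=7000 B_seq=7197 B_ack=1489
After event 5: A_seq=1489 A_ack=7000 B_seq=7218 B_ack=1489
After event 6: A_seq=1489 A_ack=7000 B_seq=7390 B_ack=1489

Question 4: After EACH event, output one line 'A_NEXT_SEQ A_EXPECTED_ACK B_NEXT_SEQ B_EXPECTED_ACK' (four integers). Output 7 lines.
1158 7000 7000 1158
1353 7000 7000 1353
1353 7000 7093 1353
1353 7000 7197 1353
1489 7000 7197 1489
1489 7000 7218 1489
1489 7000 7390 1489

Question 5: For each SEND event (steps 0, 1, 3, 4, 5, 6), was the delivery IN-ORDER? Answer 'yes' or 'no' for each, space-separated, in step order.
Step 0: SEND seq=1000 -> in-order
Step 1: SEND seq=1158 -> in-order
Step 3: SEND seq=7093 -> out-of-order
Step 4: SEND seq=1353 -> in-order
Step 5: SEND seq=7197 -> out-of-order
Step 6: SEND seq=7218 -> out-of-order

Answer: yes yes no yes no no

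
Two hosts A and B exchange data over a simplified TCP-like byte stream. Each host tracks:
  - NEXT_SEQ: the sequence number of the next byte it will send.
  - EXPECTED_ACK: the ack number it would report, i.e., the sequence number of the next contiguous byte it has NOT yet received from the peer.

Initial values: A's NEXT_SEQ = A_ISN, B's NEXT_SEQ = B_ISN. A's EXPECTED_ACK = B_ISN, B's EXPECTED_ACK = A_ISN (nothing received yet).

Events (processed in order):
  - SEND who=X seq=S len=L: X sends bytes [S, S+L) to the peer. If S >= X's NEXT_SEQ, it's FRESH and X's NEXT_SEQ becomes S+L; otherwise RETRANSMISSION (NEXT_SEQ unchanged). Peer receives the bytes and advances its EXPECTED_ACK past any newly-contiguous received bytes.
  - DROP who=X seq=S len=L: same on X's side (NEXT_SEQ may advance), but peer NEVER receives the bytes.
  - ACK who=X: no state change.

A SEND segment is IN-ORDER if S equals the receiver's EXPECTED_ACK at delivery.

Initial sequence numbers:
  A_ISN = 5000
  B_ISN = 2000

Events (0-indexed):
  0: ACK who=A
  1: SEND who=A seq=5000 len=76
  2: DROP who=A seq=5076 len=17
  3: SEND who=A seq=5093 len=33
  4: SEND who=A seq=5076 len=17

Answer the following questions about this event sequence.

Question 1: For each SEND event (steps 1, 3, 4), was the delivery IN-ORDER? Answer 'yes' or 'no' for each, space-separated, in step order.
Answer: yes no yes

Derivation:
Step 1: SEND seq=5000 -> in-order
Step 3: SEND seq=5093 -> out-of-order
Step 4: SEND seq=5076 -> in-order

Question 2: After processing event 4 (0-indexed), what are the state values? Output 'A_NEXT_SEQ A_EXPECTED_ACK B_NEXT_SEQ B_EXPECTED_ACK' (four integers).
After event 0: A_seq=5000 A_ack=2000 B_seq=2000 B_ack=5000
After event 1: A_seq=5076 A_ack=2000 B_seq=2000 B_ack=5076
After event 2: A_seq=5093 A_ack=2000 B_seq=2000 B_ack=5076
After event 3: A_seq=5126 A_ack=2000 B_seq=2000 B_ack=5076
After event 4: A_seq=5126 A_ack=2000 B_seq=2000 B_ack=5126

5126 2000 2000 5126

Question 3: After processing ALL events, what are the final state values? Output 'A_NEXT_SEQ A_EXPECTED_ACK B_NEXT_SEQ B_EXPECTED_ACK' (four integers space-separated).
Answer: 5126 2000 2000 5126

Derivation:
After event 0: A_seq=5000 A_ack=2000 B_seq=2000 B_ack=5000
After event 1: A_seq=5076 A_ack=2000 B_seq=2000 B_ack=5076
After event 2: A_seq=5093 A_ack=2000 B_seq=2000 B_ack=5076
After event 3: A_seq=5126 A_ack=2000 B_seq=2000 B_ack=5076
After event 4: A_seq=5126 A_ack=2000 B_seq=2000 B_ack=5126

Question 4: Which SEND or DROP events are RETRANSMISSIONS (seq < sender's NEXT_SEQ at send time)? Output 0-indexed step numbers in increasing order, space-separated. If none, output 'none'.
Step 1: SEND seq=5000 -> fresh
Step 2: DROP seq=5076 -> fresh
Step 3: SEND seq=5093 -> fresh
Step 4: SEND seq=5076 -> retransmit

Answer: 4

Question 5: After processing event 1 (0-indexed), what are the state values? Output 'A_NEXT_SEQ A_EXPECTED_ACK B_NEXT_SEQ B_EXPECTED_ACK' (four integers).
After event 0: A_seq=5000 A_ack=2000 B_seq=2000 B_ack=5000
After event 1: A_seq=5076 A_ack=2000 B_seq=2000 B_ack=5076

5076 2000 2000 5076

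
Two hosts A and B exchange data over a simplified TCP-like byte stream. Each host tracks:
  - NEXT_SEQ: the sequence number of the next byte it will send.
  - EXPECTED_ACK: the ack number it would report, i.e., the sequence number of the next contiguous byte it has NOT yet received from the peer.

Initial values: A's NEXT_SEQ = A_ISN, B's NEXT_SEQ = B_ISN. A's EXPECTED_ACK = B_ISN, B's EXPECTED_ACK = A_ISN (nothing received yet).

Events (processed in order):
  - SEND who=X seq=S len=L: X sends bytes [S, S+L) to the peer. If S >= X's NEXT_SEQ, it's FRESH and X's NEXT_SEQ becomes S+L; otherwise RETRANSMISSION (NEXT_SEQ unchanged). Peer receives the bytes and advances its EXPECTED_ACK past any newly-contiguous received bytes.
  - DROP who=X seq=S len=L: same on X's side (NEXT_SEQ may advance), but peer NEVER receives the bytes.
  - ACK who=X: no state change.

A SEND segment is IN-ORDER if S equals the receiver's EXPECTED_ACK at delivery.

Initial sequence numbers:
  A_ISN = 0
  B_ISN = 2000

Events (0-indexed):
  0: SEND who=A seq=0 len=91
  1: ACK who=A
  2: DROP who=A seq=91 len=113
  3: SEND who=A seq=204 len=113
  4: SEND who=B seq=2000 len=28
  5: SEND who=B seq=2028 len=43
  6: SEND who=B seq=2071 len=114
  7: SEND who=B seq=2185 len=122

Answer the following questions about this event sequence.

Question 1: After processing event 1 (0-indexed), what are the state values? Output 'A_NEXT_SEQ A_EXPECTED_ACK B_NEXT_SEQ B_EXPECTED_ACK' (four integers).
After event 0: A_seq=91 A_ack=2000 B_seq=2000 B_ack=91
After event 1: A_seq=91 A_ack=2000 B_seq=2000 B_ack=91

91 2000 2000 91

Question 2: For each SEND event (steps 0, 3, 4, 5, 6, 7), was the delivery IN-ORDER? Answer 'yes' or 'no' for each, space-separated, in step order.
Step 0: SEND seq=0 -> in-order
Step 3: SEND seq=204 -> out-of-order
Step 4: SEND seq=2000 -> in-order
Step 5: SEND seq=2028 -> in-order
Step 6: SEND seq=2071 -> in-order
Step 7: SEND seq=2185 -> in-order

Answer: yes no yes yes yes yes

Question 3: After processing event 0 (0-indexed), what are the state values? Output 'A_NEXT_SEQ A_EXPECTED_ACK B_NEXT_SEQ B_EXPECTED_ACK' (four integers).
After event 0: A_seq=91 A_ack=2000 B_seq=2000 B_ack=91

91 2000 2000 91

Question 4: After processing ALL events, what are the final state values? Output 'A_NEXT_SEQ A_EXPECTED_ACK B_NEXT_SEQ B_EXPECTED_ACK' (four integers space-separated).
After event 0: A_seq=91 A_ack=2000 B_seq=2000 B_ack=91
After event 1: A_seq=91 A_ack=2000 B_seq=2000 B_ack=91
After event 2: A_seq=204 A_ack=2000 B_seq=2000 B_ack=91
After event 3: A_seq=317 A_ack=2000 B_seq=2000 B_ack=91
After event 4: A_seq=317 A_ack=2028 B_seq=2028 B_ack=91
After event 5: A_seq=317 A_ack=2071 B_seq=2071 B_ack=91
After event 6: A_seq=317 A_ack=2185 B_seq=2185 B_ack=91
After event 7: A_seq=317 A_ack=2307 B_seq=2307 B_ack=91

Answer: 317 2307 2307 91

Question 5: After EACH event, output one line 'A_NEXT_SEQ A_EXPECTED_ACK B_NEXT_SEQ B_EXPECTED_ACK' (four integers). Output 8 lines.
91 2000 2000 91
91 2000 2000 91
204 2000 2000 91
317 2000 2000 91
317 2028 2028 91
317 2071 2071 91
317 2185 2185 91
317 2307 2307 91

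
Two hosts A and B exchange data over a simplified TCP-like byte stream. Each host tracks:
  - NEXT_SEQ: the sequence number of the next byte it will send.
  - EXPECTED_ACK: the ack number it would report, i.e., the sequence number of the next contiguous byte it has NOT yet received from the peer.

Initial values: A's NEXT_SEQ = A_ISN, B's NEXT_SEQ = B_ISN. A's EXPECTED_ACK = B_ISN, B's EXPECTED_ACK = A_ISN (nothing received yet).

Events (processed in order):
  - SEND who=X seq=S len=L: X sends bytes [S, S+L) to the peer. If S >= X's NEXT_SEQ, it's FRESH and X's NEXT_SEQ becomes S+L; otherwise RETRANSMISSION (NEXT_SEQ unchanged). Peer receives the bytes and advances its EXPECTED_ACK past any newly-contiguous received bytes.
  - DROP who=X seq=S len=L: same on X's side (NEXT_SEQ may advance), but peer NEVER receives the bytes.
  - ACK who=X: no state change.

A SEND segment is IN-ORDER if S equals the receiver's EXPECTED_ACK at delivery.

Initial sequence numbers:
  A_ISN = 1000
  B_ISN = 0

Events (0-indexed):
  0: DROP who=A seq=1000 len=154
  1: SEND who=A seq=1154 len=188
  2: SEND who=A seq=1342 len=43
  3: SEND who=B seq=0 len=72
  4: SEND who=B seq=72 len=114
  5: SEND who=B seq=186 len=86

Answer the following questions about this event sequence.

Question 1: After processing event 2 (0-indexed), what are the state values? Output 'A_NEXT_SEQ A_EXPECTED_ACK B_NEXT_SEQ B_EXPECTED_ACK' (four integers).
After event 0: A_seq=1154 A_ack=0 B_seq=0 B_ack=1000
After event 1: A_seq=1342 A_ack=0 B_seq=0 B_ack=1000
After event 2: A_seq=1385 A_ack=0 B_seq=0 B_ack=1000

1385 0 0 1000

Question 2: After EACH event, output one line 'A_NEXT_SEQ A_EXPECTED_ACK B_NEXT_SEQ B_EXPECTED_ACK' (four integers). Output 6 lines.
1154 0 0 1000
1342 0 0 1000
1385 0 0 1000
1385 72 72 1000
1385 186 186 1000
1385 272 272 1000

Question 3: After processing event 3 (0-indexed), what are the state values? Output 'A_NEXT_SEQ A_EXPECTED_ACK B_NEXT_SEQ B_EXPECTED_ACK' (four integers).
After event 0: A_seq=1154 A_ack=0 B_seq=0 B_ack=1000
After event 1: A_seq=1342 A_ack=0 B_seq=0 B_ack=1000
After event 2: A_seq=1385 A_ack=0 B_seq=0 B_ack=1000
After event 3: A_seq=1385 A_ack=72 B_seq=72 B_ack=1000

1385 72 72 1000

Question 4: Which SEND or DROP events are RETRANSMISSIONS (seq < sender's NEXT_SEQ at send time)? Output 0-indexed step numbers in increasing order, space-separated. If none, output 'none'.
Answer: none

Derivation:
Step 0: DROP seq=1000 -> fresh
Step 1: SEND seq=1154 -> fresh
Step 2: SEND seq=1342 -> fresh
Step 3: SEND seq=0 -> fresh
Step 4: SEND seq=72 -> fresh
Step 5: SEND seq=186 -> fresh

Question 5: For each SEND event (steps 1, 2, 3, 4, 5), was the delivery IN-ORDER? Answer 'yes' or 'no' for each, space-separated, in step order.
Step 1: SEND seq=1154 -> out-of-order
Step 2: SEND seq=1342 -> out-of-order
Step 3: SEND seq=0 -> in-order
Step 4: SEND seq=72 -> in-order
Step 5: SEND seq=186 -> in-order

Answer: no no yes yes yes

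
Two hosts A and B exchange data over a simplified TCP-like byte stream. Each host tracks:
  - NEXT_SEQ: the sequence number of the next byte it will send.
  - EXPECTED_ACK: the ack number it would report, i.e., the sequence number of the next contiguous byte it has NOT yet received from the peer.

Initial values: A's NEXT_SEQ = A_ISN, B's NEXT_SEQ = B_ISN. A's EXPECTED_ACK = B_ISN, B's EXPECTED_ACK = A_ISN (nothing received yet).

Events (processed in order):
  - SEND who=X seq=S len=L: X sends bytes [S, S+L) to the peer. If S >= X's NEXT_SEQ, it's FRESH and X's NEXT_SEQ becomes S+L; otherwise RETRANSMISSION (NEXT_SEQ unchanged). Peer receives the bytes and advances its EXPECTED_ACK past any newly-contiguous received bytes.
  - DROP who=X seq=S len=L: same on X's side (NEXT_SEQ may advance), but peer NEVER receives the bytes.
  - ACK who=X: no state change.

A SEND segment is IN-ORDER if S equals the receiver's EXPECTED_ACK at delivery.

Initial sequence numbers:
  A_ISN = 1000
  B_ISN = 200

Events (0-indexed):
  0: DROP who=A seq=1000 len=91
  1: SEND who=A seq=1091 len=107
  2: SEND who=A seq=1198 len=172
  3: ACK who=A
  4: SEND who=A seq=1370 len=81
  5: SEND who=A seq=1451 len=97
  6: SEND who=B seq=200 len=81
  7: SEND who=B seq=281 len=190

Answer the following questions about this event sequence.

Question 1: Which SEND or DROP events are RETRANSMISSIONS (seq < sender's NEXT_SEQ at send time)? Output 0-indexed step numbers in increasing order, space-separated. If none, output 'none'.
Step 0: DROP seq=1000 -> fresh
Step 1: SEND seq=1091 -> fresh
Step 2: SEND seq=1198 -> fresh
Step 4: SEND seq=1370 -> fresh
Step 5: SEND seq=1451 -> fresh
Step 6: SEND seq=200 -> fresh
Step 7: SEND seq=281 -> fresh

Answer: none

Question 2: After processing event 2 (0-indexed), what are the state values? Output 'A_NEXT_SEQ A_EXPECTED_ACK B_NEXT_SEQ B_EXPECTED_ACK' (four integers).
After event 0: A_seq=1091 A_ack=200 B_seq=200 B_ack=1000
After event 1: A_seq=1198 A_ack=200 B_seq=200 B_ack=1000
After event 2: A_seq=1370 A_ack=200 B_seq=200 B_ack=1000

1370 200 200 1000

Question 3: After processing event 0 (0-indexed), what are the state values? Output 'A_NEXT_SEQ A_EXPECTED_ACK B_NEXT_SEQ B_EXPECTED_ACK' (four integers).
After event 0: A_seq=1091 A_ack=200 B_seq=200 B_ack=1000

1091 200 200 1000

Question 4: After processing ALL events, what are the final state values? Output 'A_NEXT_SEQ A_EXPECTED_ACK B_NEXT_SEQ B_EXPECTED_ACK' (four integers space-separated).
After event 0: A_seq=1091 A_ack=200 B_seq=200 B_ack=1000
After event 1: A_seq=1198 A_ack=200 B_seq=200 B_ack=1000
After event 2: A_seq=1370 A_ack=200 B_seq=200 B_ack=1000
After event 3: A_seq=1370 A_ack=200 B_seq=200 B_ack=1000
After event 4: A_seq=1451 A_ack=200 B_seq=200 B_ack=1000
After event 5: A_seq=1548 A_ack=200 B_seq=200 B_ack=1000
After event 6: A_seq=1548 A_ack=281 B_seq=281 B_ack=1000
After event 7: A_seq=1548 A_ack=471 B_seq=471 B_ack=1000

Answer: 1548 471 471 1000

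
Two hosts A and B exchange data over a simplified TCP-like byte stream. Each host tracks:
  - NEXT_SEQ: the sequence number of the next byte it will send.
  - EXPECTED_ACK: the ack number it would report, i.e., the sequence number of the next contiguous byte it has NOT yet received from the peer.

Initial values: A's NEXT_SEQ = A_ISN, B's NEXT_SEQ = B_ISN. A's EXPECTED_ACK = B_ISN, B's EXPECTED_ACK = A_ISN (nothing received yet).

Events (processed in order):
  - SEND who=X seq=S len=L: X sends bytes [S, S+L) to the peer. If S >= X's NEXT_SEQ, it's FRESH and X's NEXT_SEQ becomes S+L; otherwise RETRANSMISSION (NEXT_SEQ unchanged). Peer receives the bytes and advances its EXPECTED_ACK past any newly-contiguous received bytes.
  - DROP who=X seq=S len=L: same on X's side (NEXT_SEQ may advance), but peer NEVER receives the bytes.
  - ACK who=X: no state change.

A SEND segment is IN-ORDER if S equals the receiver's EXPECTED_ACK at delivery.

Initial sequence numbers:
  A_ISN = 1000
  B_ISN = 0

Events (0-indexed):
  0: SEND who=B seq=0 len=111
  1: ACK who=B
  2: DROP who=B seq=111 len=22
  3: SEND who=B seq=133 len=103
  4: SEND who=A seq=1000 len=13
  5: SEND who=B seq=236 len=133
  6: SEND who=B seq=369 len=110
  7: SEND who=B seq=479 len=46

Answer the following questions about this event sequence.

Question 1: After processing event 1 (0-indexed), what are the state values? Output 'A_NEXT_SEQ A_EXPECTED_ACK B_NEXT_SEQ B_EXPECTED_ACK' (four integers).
After event 0: A_seq=1000 A_ack=111 B_seq=111 B_ack=1000
After event 1: A_seq=1000 A_ack=111 B_seq=111 B_ack=1000

1000 111 111 1000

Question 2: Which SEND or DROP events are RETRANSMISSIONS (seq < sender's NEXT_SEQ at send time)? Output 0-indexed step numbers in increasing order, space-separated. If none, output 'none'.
Answer: none

Derivation:
Step 0: SEND seq=0 -> fresh
Step 2: DROP seq=111 -> fresh
Step 3: SEND seq=133 -> fresh
Step 4: SEND seq=1000 -> fresh
Step 5: SEND seq=236 -> fresh
Step 6: SEND seq=369 -> fresh
Step 7: SEND seq=479 -> fresh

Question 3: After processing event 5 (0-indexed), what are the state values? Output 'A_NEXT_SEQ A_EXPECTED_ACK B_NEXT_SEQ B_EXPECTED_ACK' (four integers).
After event 0: A_seq=1000 A_ack=111 B_seq=111 B_ack=1000
After event 1: A_seq=1000 A_ack=111 B_seq=111 B_ack=1000
After event 2: A_seq=1000 A_ack=111 B_seq=133 B_ack=1000
After event 3: A_seq=1000 A_ack=111 B_seq=236 B_ack=1000
After event 4: A_seq=1013 A_ack=111 B_seq=236 B_ack=1013
After event 5: A_seq=1013 A_ack=111 B_seq=369 B_ack=1013

1013 111 369 1013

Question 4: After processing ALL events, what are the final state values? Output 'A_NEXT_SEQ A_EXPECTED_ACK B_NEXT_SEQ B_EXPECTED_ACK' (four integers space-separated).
Answer: 1013 111 525 1013

Derivation:
After event 0: A_seq=1000 A_ack=111 B_seq=111 B_ack=1000
After event 1: A_seq=1000 A_ack=111 B_seq=111 B_ack=1000
After event 2: A_seq=1000 A_ack=111 B_seq=133 B_ack=1000
After event 3: A_seq=1000 A_ack=111 B_seq=236 B_ack=1000
After event 4: A_seq=1013 A_ack=111 B_seq=236 B_ack=1013
After event 5: A_seq=1013 A_ack=111 B_seq=369 B_ack=1013
After event 6: A_seq=1013 A_ack=111 B_seq=479 B_ack=1013
After event 7: A_seq=1013 A_ack=111 B_seq=525 B_ack=1013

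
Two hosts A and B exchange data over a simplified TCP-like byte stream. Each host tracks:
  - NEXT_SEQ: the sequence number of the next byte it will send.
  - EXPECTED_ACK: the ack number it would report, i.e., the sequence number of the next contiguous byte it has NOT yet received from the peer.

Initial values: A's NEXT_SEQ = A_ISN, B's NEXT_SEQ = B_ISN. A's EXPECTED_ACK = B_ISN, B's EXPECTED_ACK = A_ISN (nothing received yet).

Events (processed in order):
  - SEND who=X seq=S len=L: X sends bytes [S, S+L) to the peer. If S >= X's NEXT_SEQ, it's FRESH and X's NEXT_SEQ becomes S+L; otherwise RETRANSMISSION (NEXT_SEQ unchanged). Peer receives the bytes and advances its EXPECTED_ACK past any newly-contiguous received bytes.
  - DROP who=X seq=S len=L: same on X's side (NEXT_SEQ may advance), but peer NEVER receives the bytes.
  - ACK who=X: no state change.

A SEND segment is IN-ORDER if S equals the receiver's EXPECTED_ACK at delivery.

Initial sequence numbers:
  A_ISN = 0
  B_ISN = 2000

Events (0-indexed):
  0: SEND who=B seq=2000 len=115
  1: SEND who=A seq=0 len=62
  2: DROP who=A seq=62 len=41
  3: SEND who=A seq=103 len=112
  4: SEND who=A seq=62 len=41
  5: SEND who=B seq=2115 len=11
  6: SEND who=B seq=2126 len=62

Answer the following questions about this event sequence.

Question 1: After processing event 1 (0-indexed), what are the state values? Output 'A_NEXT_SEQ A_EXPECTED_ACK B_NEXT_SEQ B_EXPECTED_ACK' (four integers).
After event 0: A_seq=0 A_ack=2115 B_seq=2115 B_ack=0
After event 1: A_seq=62 A_ack=2115 B_seq=2115 B_ack=62

62 2115 2115 62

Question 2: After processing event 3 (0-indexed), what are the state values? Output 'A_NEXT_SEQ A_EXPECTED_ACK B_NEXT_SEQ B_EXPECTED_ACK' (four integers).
After event 0: A_seq=0 A_ack=2115 B_seq=2115 B_ack=0
After event 1: A_seq=62 A_ack=2115 B_seq=2115 B_ack=62
After event 2: A_seq=103 A_ack=2115 B_seq=2115 B_ack=62
After event 3: A_seq=215 A_ack=2115 B_seq=2115 B_ack=62

215 2115 2115 62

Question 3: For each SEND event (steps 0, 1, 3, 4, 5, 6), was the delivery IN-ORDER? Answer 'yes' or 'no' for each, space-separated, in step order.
Step 0: SEND seq=2000 -> in-order
Step 1: SEND seq=0 -> in-order
Step 3: SEND seq=103 -> out-of-order
Step 4: SEND seq=62 -> in-order
Step 5: SEND seq=2115 -> in-order
Step 6: SEND seq=2126 -> in-order

Answer: yes yes no yes yes yes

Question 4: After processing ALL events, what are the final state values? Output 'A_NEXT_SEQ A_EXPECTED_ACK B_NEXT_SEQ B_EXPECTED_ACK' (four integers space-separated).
Answer: 215 2188 2188 215

Derivation:
After event 0: A_seq=0 A_ack=2115 B_seq=2115 B_ack=0
After event 1: A_seq=62 A_ack=2115 B_seq=2115 B_ack=62
After event 2: A_seq=103 A_ack=2115 B_seq=2115 B_ack=62
After event 3: A_seq=215 A_ack=2115 B_seq=2115 B_ack=62
After event 4: A_seq=215 A_ack=2115 B_seq=2115 B_ack=215
After event 5: A_seq=215 A_ack=2126 B_seq=2126 B_ack=215
After event 6: A_seq=215 A_ack=2188 B_seq=2188 B_ack=215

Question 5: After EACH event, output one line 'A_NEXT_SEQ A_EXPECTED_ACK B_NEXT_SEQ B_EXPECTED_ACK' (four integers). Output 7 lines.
0 2115 2115 0
62 2115 2115 62
103 2115 2115 62
215 2115 2115 62
215 2115 2115 215
215 2126 2126 215
215 2188 2188 215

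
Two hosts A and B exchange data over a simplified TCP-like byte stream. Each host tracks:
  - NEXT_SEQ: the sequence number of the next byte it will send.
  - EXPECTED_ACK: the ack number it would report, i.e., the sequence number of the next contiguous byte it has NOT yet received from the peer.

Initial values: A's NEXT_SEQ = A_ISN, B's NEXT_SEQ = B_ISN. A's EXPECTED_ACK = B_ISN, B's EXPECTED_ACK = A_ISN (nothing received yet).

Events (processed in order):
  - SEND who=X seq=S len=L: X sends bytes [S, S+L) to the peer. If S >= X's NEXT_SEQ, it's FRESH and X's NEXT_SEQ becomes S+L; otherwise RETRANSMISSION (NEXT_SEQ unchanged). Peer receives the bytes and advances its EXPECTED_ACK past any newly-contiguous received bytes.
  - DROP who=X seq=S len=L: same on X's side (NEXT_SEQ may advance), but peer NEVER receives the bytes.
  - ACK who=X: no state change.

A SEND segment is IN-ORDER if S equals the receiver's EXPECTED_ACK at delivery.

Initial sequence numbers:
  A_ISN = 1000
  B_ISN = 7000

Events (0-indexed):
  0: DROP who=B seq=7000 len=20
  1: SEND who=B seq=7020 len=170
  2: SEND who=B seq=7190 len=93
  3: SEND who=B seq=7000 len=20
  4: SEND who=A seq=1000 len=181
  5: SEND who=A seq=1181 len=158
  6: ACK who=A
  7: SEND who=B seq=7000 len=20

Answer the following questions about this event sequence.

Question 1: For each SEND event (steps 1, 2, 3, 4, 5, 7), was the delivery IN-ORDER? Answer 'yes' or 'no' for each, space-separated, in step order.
Step 1: SEND seq=7020 -> out-of-order
Step 2: SEND seq=7190 -> out-of-order
Step 3: SEND seq=7000 -> in-order
Step 4: SEND seq=1000 -> in-order
Step 5: SEND seq=1181 -> in-order
Step 7: SEND seq=7000 -> out-of-order

Answer: no no yes yes yes no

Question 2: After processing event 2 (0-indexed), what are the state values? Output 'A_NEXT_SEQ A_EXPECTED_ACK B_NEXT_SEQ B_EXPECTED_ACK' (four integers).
After event 0: A_seq=1000 A_ack=7000 B_seq=7020 B_ack=1000
After event 1: A_seq=1000 A_ack=7000 B_seq=7190 B_ack=1000
After event 2: A_seq=1000 A_ack=7000 B_seq=7283 B_ack=1000

1000 7000 7283 1000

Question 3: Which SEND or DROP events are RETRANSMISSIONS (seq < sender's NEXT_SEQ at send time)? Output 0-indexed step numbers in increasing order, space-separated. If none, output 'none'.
Answer: 3 7

Derivation:
Step 0: DROP seq=7000 -> fresh
Step 1: SEND seq=7020 -> fresh
Step 2: SEND seq=7190 -> fresh
Step 3: SEND seq=7000 -> retransmit
Step 4: SEND seq=1000 -> fresh
Step 5: SEND seq=1181 -> fresh
Step 7: SEND seq=7000 -> retransmit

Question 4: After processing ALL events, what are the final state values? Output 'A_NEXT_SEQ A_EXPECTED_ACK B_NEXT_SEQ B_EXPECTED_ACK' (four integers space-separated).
After event 0: A_seq=1000 A_ack=7000 B_seq=7020 B_ack=1000
After event 1: A_seq=1000 A_ack=7000 B_seq=7190 B_ack=1000
After event 2: A_seq=1000 A_ack=7000 B_seq=7283 B_ack=1000
After event 3: A_seq=1000 A_ack=7283 B_seq=7283 B_ack=1000
After event 4: A_seq=1181 A_ack=7283 B_seq=7283 B_ack=1181
After event 5: A_seq=1339 A_ack=7283 B_seq=7283 B_ack=1339
After event 6: A_seq=1339 A_ack=7283 B_seq=7283 B_ack=1339
After event 7: A_seq=1339 A_ack=7283 B_seq=7283 B_ack=1339

Answer: 1339 7283 7283 1339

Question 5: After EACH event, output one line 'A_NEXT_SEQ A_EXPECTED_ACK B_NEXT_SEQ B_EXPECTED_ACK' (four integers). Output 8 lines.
1000 7000 7020 1000
1000 7000 7190 1000
1000 7000 7283 1000
1000 7283 7283 1000
1181 7283 7283 1181
1339 7283 7283 1339
1339 7283 7283 1339
1339 7283 7283 1339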